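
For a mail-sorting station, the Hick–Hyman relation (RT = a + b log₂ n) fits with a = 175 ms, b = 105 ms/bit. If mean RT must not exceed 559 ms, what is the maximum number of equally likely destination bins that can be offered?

Set 175 + 105·log₂ n ≤ 559 → log₂ n ≤ (559 − 175)/105 = 3.6571.
So n ≤ 2^3.6571 = 12.616; the largest integer n is 12.

12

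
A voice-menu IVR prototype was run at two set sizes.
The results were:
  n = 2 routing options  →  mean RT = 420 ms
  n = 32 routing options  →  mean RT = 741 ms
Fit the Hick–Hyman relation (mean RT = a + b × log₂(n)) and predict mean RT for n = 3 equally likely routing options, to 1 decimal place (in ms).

RT is linear in log₂ n, so two points fix the line:
  b = (741 − 420) / (log₂ 32 − log₂ 2) = 321 / (5 − 1) = 80.250 ms/bit
  a = 420 − 80.250 × 1 = 339.750 ms
Then RT(3) = 339.750 + 80.250 × log₂ 3 = 339.750 + 80.250 × 1.5850 ≈ 466.943 ms.

466.9 ms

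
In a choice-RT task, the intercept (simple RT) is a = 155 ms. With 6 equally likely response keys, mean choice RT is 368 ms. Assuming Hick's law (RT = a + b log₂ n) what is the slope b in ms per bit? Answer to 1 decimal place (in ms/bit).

6 alternatives carry log₂ 6 = 2.5850 bits; the choice cost is 368 − 155 = 213 ms, so b = 213/2.5850 = 82.400 ms/bit.

82.4 ms/bit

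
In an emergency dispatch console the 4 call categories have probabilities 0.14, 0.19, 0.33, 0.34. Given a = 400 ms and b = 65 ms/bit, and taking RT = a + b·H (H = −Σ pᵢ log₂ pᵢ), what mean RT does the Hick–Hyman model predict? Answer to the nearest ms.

H = 0.14·log₂(1/0.14) + 0.19·log₂(1/0.19) + 0.33·log₂(1/0.33) + 0.34·log₂(1/0.34) = 1.9093 bits.
RT = 400 + 65 × 1.9093 = 524.11 ms.

524 ms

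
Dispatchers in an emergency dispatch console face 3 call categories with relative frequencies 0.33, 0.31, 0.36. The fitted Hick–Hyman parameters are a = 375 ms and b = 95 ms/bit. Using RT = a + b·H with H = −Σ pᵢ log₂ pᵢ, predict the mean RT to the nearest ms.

H = 0.33·log₂(1/0.33) + 0.31·log₂(1/0.31) + 0.36·log₂(1/0.36) = 1.5822 bits.
RT = 375 + 95 × 1.5822 = 525.31 ms.

525 ms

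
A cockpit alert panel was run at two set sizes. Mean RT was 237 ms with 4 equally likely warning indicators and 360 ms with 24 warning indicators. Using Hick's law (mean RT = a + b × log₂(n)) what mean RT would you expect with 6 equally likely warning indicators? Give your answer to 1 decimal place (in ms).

264.8 ms

With log₂ n on the abscissa the relation is linear; from the two conditions:
  b = (360 − 237) / (log₂ 24 − log₂ 4) = 123 / (4.5850 − 2) = 47.583 ms/bit
  a = 237 − 47.583 × 2 = 141.834 ms
Then RT(6) = 141.834 + 47.583 × log₂ 6 = 141.834 + 47.583 × 2.5850 ≈ 264.834 ms.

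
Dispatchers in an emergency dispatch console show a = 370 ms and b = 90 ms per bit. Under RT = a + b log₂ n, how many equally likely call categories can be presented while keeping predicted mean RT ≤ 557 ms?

Information budget: (557 − 370)/90 = 2.0778 bits, so n ≤ 2^2.0778 = 4.222 → at most 4.

4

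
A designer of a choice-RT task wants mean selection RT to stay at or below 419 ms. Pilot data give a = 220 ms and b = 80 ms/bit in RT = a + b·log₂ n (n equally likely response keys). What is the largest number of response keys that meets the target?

5

Information budget: (419 − 220)/80 = 2.4875 bits, so n ≤ 2^2.4875 = 5.608 → at most 5.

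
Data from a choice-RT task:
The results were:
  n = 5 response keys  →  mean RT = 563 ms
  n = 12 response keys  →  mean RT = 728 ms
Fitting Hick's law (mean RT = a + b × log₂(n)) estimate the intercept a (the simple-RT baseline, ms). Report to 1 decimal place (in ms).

259.7 ms

b = (RT₂ − RT₁)/(log₂ n₂ − log₂ n₁) = (728 − 563)/(3.5850 − 2.3219) = 130.638 ms/bit.
Intercept: a = 563 − 130.638·log₂(5) = 259.668 ms.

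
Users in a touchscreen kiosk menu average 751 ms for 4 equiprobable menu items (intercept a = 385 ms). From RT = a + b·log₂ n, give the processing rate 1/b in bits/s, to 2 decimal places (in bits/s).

5.46 bits/s

b = (751 − 385)/log₂ 4 = 366/2 = 183.000 ms per bit = 0.18300 s/bit; the reciprocal is 5.464 bits/s.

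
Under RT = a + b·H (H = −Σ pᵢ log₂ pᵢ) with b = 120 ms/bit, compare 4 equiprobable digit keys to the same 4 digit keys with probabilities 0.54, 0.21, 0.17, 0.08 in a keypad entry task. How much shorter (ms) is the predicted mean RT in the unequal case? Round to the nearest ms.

39 ms

Equiprobable entropy H₀ = log₂ 4 = 2.0000 bits.
Skewed entropy H = −Σ pᵢ log₂ pᵢ = 1.6790 bits.
ΔRT = b·(H₀ − H) = 120 × 0.3210 = 38.52 ms.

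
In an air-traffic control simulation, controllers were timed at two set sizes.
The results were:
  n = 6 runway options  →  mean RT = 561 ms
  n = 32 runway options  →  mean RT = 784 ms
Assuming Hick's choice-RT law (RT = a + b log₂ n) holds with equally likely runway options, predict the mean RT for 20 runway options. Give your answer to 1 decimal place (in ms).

Fit slope and intercept:
  b = (784 − 561) / (log₂ 32 − log₂ 6) = 223 / (5 − 2.5850) = 92.338 ms/bit
  a = 561 − 92.338 × 2.5850 = 322.309 ms
Then RT(20) = 322.309 + 92.338 × log₂ 20 = 322.309 + 92.338 × 4.3219 ≈ 721.388 ms.

721.4 ms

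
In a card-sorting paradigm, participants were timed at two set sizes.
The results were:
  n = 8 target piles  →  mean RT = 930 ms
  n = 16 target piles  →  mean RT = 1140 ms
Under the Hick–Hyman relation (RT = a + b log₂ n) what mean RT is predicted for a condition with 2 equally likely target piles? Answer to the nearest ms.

Solve the two-equation system in a and b:
  b = (1140 − 930) / (log₂ 16 − log₂ 8) = 210 / (4 − 3) = 210 ms/bit
  a = 930 − 210 × 3 = 300 ms
Then RT(2) = 300 + 210 × log₂ 2 = 300 + 210 × 1 ≈ 510.000 ms.

510 ms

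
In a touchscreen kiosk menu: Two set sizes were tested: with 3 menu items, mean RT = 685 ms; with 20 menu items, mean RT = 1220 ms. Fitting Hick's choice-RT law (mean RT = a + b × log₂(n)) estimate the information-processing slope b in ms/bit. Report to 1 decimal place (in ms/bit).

195.5 ms/bit

Slope: b = (1220 − 685) / (log₂ 20 − log₂ 3) = 535/2.7370 = 195.472 ms/bit.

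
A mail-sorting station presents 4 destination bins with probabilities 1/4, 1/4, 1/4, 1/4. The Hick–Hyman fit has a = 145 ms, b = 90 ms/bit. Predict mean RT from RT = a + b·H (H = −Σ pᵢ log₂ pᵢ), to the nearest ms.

Each term −pᵢ log₂ pᵢ: 0.25·2 + 0.25·2 + 0.25·2 + 0.25·2; summed, H = 2.000 bits.
Mean RT = a + bH = 145 + 90·2.000 = 325.00 ms.

325 ms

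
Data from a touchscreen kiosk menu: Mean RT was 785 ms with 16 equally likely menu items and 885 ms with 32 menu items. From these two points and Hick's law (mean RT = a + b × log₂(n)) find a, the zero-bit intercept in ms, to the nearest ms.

b = (RT₂ − RT₁)/(log₂ n₂ − log₂ n₁) = (885 − 785)/(5 − 4) = 100 ms/bit.
Intercept: a = 785 − 100·log₂(16) = 385.000 ms.

385 ms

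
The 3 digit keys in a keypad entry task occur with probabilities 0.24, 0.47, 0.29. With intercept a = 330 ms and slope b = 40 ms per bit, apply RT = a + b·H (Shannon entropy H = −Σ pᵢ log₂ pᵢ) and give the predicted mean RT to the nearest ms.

H = 0.24·log₂(1/0.24) + 0.47·log₂(1/0.47) + 0.29·log₂(1/0.29) = 1.5240 bits.
RT = 330 + 40 × 1.5240 = 390.96 ms.

391 ms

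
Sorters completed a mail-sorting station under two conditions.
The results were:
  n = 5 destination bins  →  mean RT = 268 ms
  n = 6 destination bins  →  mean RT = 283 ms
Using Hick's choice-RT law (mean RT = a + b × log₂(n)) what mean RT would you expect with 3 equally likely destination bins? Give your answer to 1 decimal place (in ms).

226.0 ms

Fit slope and intercept:
  b = (283 − 268) / (log₂ 6 − log₂ 5) = 15 / (2.5850 − 2.3219) = 57.027 ms/bit
  a = 268 − 57.027 × 2.3219 = 135.588 ms
Then RT(3) = 135.588 + 57.027 × log₂ 3 = 135.588 + 57.027 × 1.5850 ≈ 225.973 ms.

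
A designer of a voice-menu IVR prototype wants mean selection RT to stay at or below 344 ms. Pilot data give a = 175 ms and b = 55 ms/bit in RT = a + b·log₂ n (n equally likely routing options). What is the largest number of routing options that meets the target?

55·log₂ n ≤ 344 − 175 = 169, giving log₂ n ≤ 3.0727 and n ≤ 8.414. The largest whole number is 8.

8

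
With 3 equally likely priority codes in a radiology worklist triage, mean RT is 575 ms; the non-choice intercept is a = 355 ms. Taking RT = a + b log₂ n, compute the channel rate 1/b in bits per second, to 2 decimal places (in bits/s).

b = (575 − 355)/log₂ 3 = 220/1.5850 = 138.805 ms per bit = 0.13880 s/bit; the reciprocal is 7.204 bits/s.

7.20 bits/s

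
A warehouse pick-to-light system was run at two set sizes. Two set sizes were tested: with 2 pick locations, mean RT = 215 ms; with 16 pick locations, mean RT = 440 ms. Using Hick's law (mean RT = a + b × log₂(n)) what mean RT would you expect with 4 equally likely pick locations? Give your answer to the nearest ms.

290 ms

Fit slope and intercept:
  b = (440 − 215) / (log₂ 16 − log₂ 2) = 225 / (4 − 1) = 75 ms/bit
  a = 215 − 75 × 1 = 140 ms
Then RT(4) = 140 + 75 × log₂ 4 = 140 + 75 × 2 ≈ 290.000 ms.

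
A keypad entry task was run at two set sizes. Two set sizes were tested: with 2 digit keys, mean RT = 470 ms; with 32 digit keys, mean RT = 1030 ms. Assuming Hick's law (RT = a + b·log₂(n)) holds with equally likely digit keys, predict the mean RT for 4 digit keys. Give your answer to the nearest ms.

610 ms

With log₂ n on the abscissa the relation is linear; from the two conditions:
  b = (1030 − 470) / (log₂ 32 − log₂ 2) = 560 / (5 − 1) = 140 ms/bit
  a = 470 − 140 × 1 = 330 ms
Then RT(4) = 330 + 140 × log₂ 4 = 330 + 140 × 2 ≈ 610.000 ms.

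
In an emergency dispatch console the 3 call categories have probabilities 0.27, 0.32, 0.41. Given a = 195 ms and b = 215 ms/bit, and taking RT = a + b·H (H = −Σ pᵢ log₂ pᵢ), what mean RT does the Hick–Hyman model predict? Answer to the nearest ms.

531 ms

H = 0.27·log₂(1/0.27) + 0.32·log₂(1/0.32) + 0.41·log₂(1/0.41) = 1.5634 bits.
RT = 195 + 215 × 1.5634 = 531.14 ms.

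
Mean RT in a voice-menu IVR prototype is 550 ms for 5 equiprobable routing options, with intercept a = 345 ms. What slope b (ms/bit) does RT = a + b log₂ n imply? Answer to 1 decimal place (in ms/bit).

b = (550 − 345) / log₂(5) = 205 / 2.3219 = 88.289 ms/bit.

88.3 ms/bit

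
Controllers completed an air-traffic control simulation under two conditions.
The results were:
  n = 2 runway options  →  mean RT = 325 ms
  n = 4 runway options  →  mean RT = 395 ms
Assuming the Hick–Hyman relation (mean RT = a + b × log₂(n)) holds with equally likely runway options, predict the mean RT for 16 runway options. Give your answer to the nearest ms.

Solve the two-equation system in a and b:
  b = (395 − 325) / (log₂ 4 − log₂ 2) = 70 / (2 − 1) = 70 ms/bit
  a = 325 − 70 × 1 = 255 ms
Then RT(16) = 255 + 70 × log₂ 16 = 255 + 70 × 4 ≈ 535.000 ms.

535 ms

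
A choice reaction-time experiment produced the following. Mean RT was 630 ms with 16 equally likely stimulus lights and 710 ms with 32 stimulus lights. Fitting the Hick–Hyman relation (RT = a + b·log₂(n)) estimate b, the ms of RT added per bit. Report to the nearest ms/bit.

Slope: b = (710 − 630) / (log₂ 32 − log₂ 16) = 80/1.0000 = 80 ms/bit.

80 ms/bit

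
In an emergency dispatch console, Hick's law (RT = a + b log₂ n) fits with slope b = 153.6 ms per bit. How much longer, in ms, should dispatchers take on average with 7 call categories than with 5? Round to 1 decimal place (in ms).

Only the slope matters, since a is common to both: ΔRT = b·log₂(n₂/n₁).
log₂(7) − log₂(5) = 2.8074 − 2.3219 = 0.4854.
ΔRT = 153.6 × 0.4854 = 74.562 ms.

74.6 ms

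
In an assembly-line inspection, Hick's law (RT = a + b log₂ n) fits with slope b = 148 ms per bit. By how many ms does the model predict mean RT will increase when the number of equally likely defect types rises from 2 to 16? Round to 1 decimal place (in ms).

ΔRT = (a + b log₂ n₂) − (a + b log₂ n₁) = b·(log₂ n₂ − log₂ n₁).
log₂(16) − log₂(2) = log₂(16/2) = log₂(8) = 3.
ΔRT = 148 × 3.0000 = 444.000 ms.

444.0 ms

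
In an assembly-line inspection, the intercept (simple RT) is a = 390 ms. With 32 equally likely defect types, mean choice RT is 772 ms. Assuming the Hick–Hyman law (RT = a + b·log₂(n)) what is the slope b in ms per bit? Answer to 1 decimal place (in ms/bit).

76.4 ms/bit

32 alternatives carry log₂ 32 = 5 bits; the choice cost is 772 − 390 = 382 ms, so b = 382/5 = 76.400 ms/bit.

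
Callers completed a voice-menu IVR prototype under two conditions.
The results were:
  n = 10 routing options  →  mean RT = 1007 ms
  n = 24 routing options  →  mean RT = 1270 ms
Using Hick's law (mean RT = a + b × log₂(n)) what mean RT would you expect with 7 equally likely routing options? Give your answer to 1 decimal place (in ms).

Fit slope and intercept:
  b = (1270 − 1007) / (log₂ 24 − log₂ 10) = 263 / (4.5850 − 3.3219) = 208.229 ms/bit
  a = 1007 − 208.229 × 3.3219 = 315.279 ms
Then RT(7) = 315.279 + 208.229 × log₂ 7 = 315.279 + 208.229 × 2.8074 ≈ 899.851 ms.

899.9 ms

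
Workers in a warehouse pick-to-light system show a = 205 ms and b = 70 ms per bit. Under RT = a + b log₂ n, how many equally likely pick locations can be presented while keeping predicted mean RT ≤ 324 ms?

Set 205 + 70·log₂ n ≤ 324 → log₂ n ≤ (324 − 205)/70 = 1.7000.
So n ≤ 2^1.7000 = 3.249; the largest integer n is 3.

3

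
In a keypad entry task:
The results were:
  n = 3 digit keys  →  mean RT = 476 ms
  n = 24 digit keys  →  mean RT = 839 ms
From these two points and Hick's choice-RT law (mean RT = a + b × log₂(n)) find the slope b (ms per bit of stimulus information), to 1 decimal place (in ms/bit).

The slope on a log₂ axis is (839 − 476) / (4.5850 − 1.5850) = 121.000 ms/bit.

121.0 ms/bit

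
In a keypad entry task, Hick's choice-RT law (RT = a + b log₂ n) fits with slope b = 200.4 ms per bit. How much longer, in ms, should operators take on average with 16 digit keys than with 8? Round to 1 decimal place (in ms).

The intercept a cancels: ΔRT = b·(log₂ n₂ − log₂ n₁) = b·log₂(n₂/n₁).
log₂(16) − log₂(8) = log₂(16/8) = log₂(2) = 1.
ΔRT = 200.4 × 1.0000 = 200.400 ms.

200.4 ms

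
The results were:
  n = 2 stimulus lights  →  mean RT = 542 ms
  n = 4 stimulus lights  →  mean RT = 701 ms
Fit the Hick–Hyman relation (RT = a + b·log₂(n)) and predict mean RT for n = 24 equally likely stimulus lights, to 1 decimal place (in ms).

1112.0 ms

Solve the two-equation system in a and b:
  b = (701 − 542) / (log₂ 4 − log₂ 2) = 159 / (2 − 1) = 159.000 ms/bit
  a = 542 − 159.000 × 1 = 383.000 ms
Then RT(24) = 383.000 + 159.000 × log₂ 24 = 383.000 + 159.000 × 4.5850 ≈ 1112.009 ms.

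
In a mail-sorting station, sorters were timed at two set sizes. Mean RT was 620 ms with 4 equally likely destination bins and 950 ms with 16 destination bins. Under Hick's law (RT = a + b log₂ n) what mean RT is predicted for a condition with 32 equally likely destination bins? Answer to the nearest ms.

With log₂ n on the abscissa the relation is linear; from the two conditions:
  b = (950 − 620) / (log₂ 16 − log₂ 4) = 330 / (4 − 2) = 165 ms/bit
  a = 620 − 165 × 2 = 290 ms
Then RT(32) = 290 + 165 × log₂ 32 = 290 + 165 × 5 ≈ 1115.000 ms.

1115 ms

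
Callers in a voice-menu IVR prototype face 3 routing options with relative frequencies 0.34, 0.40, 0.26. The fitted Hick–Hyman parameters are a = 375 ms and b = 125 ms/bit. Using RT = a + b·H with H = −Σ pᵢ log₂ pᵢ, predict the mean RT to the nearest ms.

570 ms

Entropy contributions −pᵢ log₂ pᵢ: 0.5292, 0.5288, 0.5053; sum H = 1.5632 bits.
RT = a + bH = 375 + 125·1.5632 = 570.40 ms.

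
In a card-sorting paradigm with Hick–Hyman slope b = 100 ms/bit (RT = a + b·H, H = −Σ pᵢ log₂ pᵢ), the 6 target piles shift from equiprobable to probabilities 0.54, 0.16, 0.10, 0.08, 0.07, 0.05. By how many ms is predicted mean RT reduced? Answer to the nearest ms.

57 ms

The RT saving is b·ΔH. Equiprobable H₀ = log₂(6) = 2.5850 bits; with the given probabilities H = 2.0114 bits.
b·(H₀ − H) = 100 × (2.5850 − 2.0114) = 57.35 ms.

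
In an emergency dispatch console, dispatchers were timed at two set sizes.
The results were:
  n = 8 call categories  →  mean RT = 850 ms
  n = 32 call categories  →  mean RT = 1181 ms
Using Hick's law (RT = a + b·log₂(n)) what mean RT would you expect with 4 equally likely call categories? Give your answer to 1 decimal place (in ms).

684.5 ms

Solve the two-equation system in a and b:
  b = (1181 − 850) / (log₂ 32 − log₂ 8) = 331 / (5 − 3) = 165.500 ms/bit
  a = 850 − 165.500 × 3 = 353.500 ms
Then RT(4) = 353.500 + 165.500 × log₂ 4 = 353.500 + 165.500 × 2 ≈ 684.500 ms.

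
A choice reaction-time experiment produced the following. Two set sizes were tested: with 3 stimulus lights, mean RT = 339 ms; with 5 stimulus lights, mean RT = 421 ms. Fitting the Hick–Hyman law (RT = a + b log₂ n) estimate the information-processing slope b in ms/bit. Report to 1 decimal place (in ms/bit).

The slope on a log₂ axis is (421 − 339) / (2.3219 − 1.5850) = 111.267 ms/bit.

111.3 ms/bit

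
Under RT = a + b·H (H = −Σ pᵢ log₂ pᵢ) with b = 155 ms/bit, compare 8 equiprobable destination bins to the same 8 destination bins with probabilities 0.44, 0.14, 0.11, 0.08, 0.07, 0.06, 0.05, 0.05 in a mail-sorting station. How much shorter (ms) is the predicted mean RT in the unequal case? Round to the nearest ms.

77 ms

The RT saving is b·ΔH. Equiprobable H₀ = log₂(8) = 3.0000 bits; with the given probabilities H = 2.5043 bits.
b·(H₀ − H) = 155 × (3.0000 − 2.5043) = 76.83 ms.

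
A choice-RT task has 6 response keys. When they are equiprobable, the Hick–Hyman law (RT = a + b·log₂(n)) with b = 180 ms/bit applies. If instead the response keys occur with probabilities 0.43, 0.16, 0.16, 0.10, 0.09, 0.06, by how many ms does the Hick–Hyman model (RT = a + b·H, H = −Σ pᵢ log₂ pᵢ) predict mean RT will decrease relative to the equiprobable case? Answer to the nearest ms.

59 ms

Equiprobable entropy H₀ = log₂ 6 = 2.5850 bits.
Skewed entropy H = −Σ pᵢ log₂ pᵢ = 2.2580 bits.
ΔRT = b·(H₀ − H) = 180 × 0.3270 = 58.86 ms.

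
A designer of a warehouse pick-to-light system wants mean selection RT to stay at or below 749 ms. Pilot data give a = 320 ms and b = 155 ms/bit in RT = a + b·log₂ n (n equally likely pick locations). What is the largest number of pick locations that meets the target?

6

Set 320 + 155·log₂ n ≤ 749 → log₂ n ≤ (749 − 320)/155 = 2.7677.
So n ≤ 2^2.7677 = 6.810; the largest integer n is 6.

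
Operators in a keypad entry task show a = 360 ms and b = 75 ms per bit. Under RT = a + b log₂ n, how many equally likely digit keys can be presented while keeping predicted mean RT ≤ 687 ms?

20

75·log₂ n ≤ 687 − 360 = 327, giving log₂ n ≤ 4.3600 and n ≤ 20.535. The largest whole number is 20.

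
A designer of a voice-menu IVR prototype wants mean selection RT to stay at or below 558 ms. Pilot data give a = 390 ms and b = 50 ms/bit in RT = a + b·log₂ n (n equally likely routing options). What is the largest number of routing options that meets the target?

Information budget: (558 − 390)/50 = 3.3600 bits, so n ≤ 2^3.3600 = 10.267 → at most 10.

10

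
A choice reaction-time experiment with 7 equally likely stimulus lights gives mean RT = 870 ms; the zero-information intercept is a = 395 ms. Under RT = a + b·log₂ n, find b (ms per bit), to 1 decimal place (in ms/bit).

169.2 ms/bit

7 alternatives carry log₂ 7 = 2.8074 bits; the choice cost is 870 − 395 = 475 ms, so b = 475/2.8074 = 169.198 ms/bit.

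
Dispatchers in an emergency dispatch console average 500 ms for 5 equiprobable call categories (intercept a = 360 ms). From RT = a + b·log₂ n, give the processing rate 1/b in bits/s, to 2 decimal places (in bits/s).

16.59 bits/s

b = (500 − 360)/log₂ 5 = 140/2.3219 = 60.295 ms per bit = 0.06029 s/bit; the reciprocal is 16.585 bits/s.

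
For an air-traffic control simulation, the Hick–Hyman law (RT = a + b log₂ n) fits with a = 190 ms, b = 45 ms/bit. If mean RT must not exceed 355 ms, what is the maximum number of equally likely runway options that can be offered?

12

45·log₂ n ≤ 355 − 190 = 165, giving log₂ n ≤ 3.6667 and n ≤ 12.699. The largest whole number is 12.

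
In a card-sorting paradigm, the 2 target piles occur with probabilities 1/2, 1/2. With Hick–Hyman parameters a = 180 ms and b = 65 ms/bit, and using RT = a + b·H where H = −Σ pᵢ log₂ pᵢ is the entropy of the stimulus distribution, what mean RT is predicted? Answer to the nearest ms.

Each term −pᵢ log₂ pᵢ: 0.5·1 + 0.5·1; summed, H = 1.000 bits.
Mean RT = a + bH = 180 + 65·1.000 = 245.00 ms.

245 ms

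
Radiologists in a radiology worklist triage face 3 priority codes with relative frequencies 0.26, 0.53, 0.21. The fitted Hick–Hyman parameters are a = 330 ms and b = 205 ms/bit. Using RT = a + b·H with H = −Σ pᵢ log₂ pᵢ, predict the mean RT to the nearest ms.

H = 0.26·log₂(1/0.26) + 0.53·log₂(1/0.53) + 0.21·log₂(1/0.21) = 1.4636 bits.
RT = 330 + 205 × 1.4636 = 630.03 ms.

630 ms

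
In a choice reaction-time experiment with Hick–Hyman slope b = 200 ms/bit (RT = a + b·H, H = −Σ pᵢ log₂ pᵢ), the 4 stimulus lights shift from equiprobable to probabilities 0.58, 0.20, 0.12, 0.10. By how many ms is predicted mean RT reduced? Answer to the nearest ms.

76 ms

The RT saving is b·ΔH. Equiprobable H₀ = log₂(4) = 2.0000 bits; with the given probabilities H = 1.6195 bits.
b·(H₀ − H) = 200 × (2.0000 − 1.6195) = 76.11 ms.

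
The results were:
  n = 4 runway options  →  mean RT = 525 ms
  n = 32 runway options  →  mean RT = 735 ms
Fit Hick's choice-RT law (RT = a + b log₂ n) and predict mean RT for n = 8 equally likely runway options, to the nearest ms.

595 ms

RT is linear in log₂ n, so two points fix the line:
  b = (735 − 525) / (log₂ 32 − log₂ 4) = 210 / (5 − 2) = 70 ms/bit
  a = 525 − 70 × 2 = 385 ms
Then RT(8) = 385 + 70 × log₂ 8 = 385 + 70 × 3 ≈ 595.000 ms.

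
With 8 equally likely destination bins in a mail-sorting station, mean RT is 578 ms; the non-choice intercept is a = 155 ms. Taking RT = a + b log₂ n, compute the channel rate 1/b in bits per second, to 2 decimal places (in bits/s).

7.09 bits/s

b = (578 − 155)/log₂ 8 = 423/3 = 141.000 ms per bit = 0.14100 s/bit; the reciprocal is 7.092 bits/s.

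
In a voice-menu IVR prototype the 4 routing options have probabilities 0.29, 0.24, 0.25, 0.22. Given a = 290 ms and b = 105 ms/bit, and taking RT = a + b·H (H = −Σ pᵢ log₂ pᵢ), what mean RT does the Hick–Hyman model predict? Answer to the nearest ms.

Entropy contributions −pᵢ log₂ pᵢ: 0.5179, 0.4941, 0.5000, 0.4806; sum H = 1.9926 bits.
RT = a + bH = 290 + 105·1.9926 = 499.22 ms.

499 ms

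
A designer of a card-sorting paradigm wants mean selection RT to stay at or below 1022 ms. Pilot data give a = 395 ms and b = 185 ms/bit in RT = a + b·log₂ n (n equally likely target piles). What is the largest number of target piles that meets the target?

10

Set 395 + 185·log₂ n ≤ 1022 → log₂ n ≤ (1022 − 395)/185 = 3.3892.
So n ≤ 2^3.3892 = 10.477; the largest integer n is 10.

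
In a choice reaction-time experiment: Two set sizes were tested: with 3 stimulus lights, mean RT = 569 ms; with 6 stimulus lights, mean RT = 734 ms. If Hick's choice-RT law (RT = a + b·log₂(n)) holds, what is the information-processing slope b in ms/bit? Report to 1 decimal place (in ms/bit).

The slope on a log₂ axis is (734 − 569) / (2.5850 − 1.5850) = 165.000 ms/bit.

165.0 ms/bit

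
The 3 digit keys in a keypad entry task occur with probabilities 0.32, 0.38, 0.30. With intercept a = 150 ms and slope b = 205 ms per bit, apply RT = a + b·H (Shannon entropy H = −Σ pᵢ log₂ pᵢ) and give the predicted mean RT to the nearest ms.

473 ms

Entropy contributions −pᵢ log₂ pᵢ: 0.5260, 0.5305, 0.5211; sum H = 1.5776 bits.
RT = a + bH = 150 + 205·1.5776 = 473.40 ms.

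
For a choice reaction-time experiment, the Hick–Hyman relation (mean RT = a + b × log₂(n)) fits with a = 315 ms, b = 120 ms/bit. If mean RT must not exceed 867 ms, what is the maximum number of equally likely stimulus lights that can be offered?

Information budget: (867 − 315)/120 = 4.6000 bits, so n ≤ 2^4.6000 = 24.251 → at most 24.

24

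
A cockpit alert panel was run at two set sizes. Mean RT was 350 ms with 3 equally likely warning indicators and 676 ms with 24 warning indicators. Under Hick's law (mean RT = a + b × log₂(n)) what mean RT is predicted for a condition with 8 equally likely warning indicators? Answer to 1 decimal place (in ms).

Solve the two-equation system in a and b:
  b = (676 − 350) / (log₂ 24 − log₂ 3) = 326 / (4.5850 − 1.5850) = 108.667 ms/bit
  a = 350 − 108.667 × 1.5850 = 177.767 ms
Then RT(8) = 177.767 + 108.667 × log₂ 8 = 177.767 + 108.667 × 3 ≈ 503.767 ms.

503.8 ms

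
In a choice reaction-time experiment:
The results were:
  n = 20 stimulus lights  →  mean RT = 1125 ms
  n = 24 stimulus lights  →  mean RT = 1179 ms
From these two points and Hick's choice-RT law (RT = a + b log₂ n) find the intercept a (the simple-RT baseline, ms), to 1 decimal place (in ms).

The slope on a log₂ axis is (1179 − 1125) / (4.5850 − 4.3219) = 205.296 ms/bit.
Intercept: a = 1125 − 205.296·log₂(20) = 237.724 ms.

237.7 ms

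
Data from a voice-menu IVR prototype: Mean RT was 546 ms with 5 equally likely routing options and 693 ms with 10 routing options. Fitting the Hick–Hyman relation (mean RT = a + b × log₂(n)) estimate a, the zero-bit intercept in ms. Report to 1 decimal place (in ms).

Slope: b = (693 − 546) / (log₂ 10 − log₂ 5) = 147/1.0000 = 147.000 ms/bit.
a = RT₁ − b·log₂ n₁ = 546 − 147.000 × 2.3219 = 204.677 ms.

204.7 ms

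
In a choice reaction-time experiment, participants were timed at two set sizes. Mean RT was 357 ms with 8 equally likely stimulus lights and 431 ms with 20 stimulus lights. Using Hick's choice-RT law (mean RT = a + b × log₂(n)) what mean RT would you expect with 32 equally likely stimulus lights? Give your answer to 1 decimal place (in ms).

With log₂ n on the abscissa the relation is linear; from the two conditions:
  b = (431 − 357) / (log₂ 20 − log₂ 8) = 74 / (4.3219 − 3) = 55.979 ms/bit
  a = 357 − 55.979 × 3 = 189.063 ms
Then RT(32) = 189.063 + 55.979 × log₂ 32 = 189.063 + 55.979 × 5 ≈ 468.958 ms.

469.0 ms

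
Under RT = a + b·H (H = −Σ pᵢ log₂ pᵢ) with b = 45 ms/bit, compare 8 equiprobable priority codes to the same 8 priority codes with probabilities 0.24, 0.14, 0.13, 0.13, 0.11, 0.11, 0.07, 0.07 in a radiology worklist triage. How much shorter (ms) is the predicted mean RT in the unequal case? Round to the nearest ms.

Equiprobable entropy H₀ = log₂ 8 = 3.0000 bits.
Skewed entropy H = −Σ pᵢ log₂ pᵢ = 2.8942 bits.
ΔRT = b·(H₀ − H) = 45 × 0.1058 = 4.76 ms.

5 ms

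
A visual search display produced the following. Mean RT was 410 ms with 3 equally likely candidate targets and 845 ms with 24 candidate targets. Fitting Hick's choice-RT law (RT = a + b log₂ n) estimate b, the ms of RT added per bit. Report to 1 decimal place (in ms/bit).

145.0 ms/bit

Slope: b = (845 − 410) / (log₂ 24 − log₂ 3) = 435/3.0000 = 145.000 ms/bit.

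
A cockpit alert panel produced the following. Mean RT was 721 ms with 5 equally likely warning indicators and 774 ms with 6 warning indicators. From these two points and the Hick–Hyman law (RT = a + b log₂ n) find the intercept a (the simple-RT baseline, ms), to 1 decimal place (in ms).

Slope: b = (774 − 721) / (log₂ 6 − log₂ 5) = 53/0.2630 = 201.495 ms/bit.
Intercept: a = 721 − 201.495·log₂(5) = 253.144 ms.

253.1 ms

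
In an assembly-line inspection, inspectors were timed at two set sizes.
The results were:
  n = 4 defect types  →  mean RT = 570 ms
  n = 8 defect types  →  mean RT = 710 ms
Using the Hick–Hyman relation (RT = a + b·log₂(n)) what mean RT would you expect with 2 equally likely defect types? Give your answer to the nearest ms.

RT is linear in log₂ n, so two points fix the line:
  b = (710 − 570) / (log₂ 8 − log₂ 4) = 140 / (3 − 2) = 140 ms/bit
  a = 570 − 140 × 2 = 290 ms
Then RT(2) = 290 + 140 × log₂ 2 = 290 + 140 × 1 ≈ 430.000 ms.

430 ms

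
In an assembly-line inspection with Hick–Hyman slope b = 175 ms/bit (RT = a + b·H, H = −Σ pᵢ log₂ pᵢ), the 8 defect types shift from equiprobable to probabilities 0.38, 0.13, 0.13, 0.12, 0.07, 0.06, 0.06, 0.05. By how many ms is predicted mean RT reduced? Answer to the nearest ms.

64 ms

The RT saving is b·ΔH. Equiprobable H₀ = log₂(8) = 3.0000 bits; with the given probabilities H = 2.6345 bits.
b·(H₀ − H) = 175 × (3.0000 − 2.6345) = 63.96 ms.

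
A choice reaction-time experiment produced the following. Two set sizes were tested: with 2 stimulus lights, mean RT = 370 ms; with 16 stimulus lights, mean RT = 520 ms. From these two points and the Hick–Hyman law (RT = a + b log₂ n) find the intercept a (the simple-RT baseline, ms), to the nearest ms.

320 ms

b = (RT₂ − RT₁)/(log₂ n₂ − log₂ n₁) = (520 − 370)/(4 − 1) = 50 ms/bit.
a = RT₁ − b·log₂ n₁ = 370 − 50 × 1 = 320.000 ms.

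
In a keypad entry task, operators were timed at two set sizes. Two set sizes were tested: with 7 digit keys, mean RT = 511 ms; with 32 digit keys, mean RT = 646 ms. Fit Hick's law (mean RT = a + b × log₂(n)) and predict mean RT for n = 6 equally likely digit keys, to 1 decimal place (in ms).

497.3 ms

With log₂ n on the abscissa the relation is linear; from the two conditions:
  b = (646 − 511) / (log₂ 32 − log₂ 7) = 135 / (5 − 2.8074) = 61.569 ms/bit
  a = 511 − 61.569 × 2.8074 = 338.153 ms
Then RT(6) = 338.153 + 61.569 × log₂ 6 = 338.153 + 61.569 × 2.5850 ≈ 497.307 ms.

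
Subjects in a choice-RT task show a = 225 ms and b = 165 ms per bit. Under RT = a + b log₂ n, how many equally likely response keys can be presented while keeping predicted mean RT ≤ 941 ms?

20

Set 225 + 165·log₂ n ≤ 941 → log₂ n ≤ (941 − 225)/165 = 4.3394.
So n ≤ 2^4.3394 = 20.244; the largest integer n is 20.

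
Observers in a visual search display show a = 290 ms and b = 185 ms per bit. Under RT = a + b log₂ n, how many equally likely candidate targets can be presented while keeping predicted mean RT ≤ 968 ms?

12

Information budget: (968 − 290)/185 = 3.6649 bits, so n ≤ 2^3.6649 = 12.683 → at most 12.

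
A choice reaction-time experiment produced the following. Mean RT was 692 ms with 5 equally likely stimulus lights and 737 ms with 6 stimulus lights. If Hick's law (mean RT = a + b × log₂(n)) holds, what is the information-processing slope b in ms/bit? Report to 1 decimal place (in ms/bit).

171.1 ms/bit

The slope on a log₂ axis is (737 − 692) / (2.5850 − 2.3219) = 171.080 ms/bit.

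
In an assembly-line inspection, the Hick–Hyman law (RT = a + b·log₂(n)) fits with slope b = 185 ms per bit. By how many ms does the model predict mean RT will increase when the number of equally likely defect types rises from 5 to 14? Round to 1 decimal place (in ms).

274.8 ms

ΔRT = (a + b log₂ n₂) − (a + b log₂ n₁) = b·(log₂ n₂ − log₂ n₁).
log₂(14) − log₂(5) = 3.8074 − 2.3219 = 1.4854.
ΔRT = 185 × 1.4854 = 274.804 ms.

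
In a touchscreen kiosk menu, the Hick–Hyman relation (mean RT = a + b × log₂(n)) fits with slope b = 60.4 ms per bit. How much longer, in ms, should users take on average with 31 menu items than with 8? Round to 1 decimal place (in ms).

Only the slope matters, since a is common to both: ΔRT = b·log₂(n₂/n₁).
log₂(31) − log₂(8) = 4.9542 − 3 = 1.9542.
ΔRT = 60.4 × 1.9542 = 118.033 ms.

118.0 ms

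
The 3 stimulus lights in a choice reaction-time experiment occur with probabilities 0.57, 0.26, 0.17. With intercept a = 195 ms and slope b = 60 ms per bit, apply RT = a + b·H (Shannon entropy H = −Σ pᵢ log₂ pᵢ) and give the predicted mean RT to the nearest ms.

H = 0.57·log₂(1/0.57) + 0.26·log₂(1/0.26) + 0.17·log₂(1/0.17) = 1.4021 bits.
RT = 195 + 60 × 1.4021 = 279.13 ms.

279 ms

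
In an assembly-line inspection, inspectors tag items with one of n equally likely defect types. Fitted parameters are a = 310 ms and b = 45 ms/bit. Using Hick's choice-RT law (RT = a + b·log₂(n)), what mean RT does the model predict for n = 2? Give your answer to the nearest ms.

355 ms

log₂(2) = 1 bits, so RT = 310 + 45 × 1 ≈ 355.000 ms.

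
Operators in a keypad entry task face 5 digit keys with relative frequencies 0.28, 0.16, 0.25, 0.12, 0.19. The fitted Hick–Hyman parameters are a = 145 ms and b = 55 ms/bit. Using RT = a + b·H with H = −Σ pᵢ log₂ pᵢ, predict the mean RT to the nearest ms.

Entropy contributions −pᵢ log₂ pᵢ: 0.5142, 0.4230, 0.5000, 0.3671, 0.4552; sum H = 2.2595 bits.
RT = a + bH = 145 + 55·2.2595 = 269.27 ms.

269 ms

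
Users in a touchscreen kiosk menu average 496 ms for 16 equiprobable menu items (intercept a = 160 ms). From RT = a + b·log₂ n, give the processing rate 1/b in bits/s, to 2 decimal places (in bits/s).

b = (496 − 160)/log₂ 16 = 336/4 = 84.000 ms per bit = 0.08400 s/bit; the reciprocal is 11.905 bits/s.

11.90 bits/s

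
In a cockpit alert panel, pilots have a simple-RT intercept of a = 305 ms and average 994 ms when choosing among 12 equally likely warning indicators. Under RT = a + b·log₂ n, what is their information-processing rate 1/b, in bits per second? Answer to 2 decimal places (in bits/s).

5.20 bits/s

Choice component = 994 − 305 = 689 ms over log₂(12) = 3.5850 bits.
b = 689 / 3.5850 = 192.192 ms/bit, so 1/b = 5.203 bits/s.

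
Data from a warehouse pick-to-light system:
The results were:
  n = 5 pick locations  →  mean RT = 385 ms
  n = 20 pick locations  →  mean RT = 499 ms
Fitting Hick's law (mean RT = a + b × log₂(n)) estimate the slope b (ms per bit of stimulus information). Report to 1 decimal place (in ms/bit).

b = (RT₂ − RT₁)/(log₂ n₂ − log₂ n₁) = (499 − 385)/(4.3219 − 2.3219) = 57.000 ms/bit.

57.0 ms/bit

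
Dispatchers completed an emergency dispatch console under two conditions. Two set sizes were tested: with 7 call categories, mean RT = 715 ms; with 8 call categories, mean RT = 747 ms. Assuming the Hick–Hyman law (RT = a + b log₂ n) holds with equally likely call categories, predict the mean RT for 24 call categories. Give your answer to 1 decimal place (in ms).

1010.3 ms

Fit slope and intercept:
  b = (747 − 715) / (log₂ 8 − log₂ 7) = 32 / (3 − 2.8074) = 166.109 ms/bit
  a = 715 − 166.109 × 2.8074 = 248.674 ms
Then RT(24) = 248.674 + 166.109 × log₂ 24 = 248.674 + 166.109 × 4.5850 ≈ 1010.276 ms.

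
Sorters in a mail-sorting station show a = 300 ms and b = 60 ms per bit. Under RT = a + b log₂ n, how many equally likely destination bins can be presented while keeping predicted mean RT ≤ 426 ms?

4

Information budget: (426 − 300)/60 = 2.1000 bits, so n ≤ 2^2.1000 = 4.287 → at most 4.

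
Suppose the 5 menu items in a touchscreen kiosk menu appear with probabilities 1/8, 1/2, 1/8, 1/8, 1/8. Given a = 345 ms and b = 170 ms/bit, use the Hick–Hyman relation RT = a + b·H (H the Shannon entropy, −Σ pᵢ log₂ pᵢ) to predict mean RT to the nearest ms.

685 ms

Each term −pᵢ log₂ pᵢ: 0.125·3 + 0.5·1 + 0.125·3 + 0.125·3 + 0.125·3; summed, H = 2.000 bits.
Mean RT = a + bH = 345 + 170·2.000 = 685.00 ms.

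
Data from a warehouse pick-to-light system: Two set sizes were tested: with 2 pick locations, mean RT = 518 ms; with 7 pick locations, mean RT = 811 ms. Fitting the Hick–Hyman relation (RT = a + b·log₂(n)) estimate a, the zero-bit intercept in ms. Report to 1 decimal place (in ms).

355.9 ms

Slope: b = (811 − 518) / (log₂ 7 − log₂ 2) = 293/1.8074 = 162.115 ms/bit.
a = RT₁ − b·log₂ n₁ = 518 − 162.115 × 1 = 355.885 ms.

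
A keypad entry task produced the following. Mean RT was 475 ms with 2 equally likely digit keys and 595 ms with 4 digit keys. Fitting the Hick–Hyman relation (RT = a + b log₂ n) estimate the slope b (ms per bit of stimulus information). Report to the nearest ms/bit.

The slope on a log₂ axis is (595 − 475) / (2 − 1) = 120 ms/bit.

120 ms/bit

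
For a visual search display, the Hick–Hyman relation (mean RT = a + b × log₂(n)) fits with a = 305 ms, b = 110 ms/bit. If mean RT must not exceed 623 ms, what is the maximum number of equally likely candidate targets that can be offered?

Information budget: (623 − 305)/110 = 2.8909 bits, so n ≤ 2^2.8909 = 7.417 → at most 7.

7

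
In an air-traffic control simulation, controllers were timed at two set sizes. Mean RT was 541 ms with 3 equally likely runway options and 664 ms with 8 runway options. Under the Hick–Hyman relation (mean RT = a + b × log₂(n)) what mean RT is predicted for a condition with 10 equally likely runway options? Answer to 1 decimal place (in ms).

Solve the two-equation system in a and b:
  b = (664 − 541) / (log₂ 8 − log₂ 3) = 123 / (3 − 1.5850) = 86.923 ms/bit
  a = 541 − 86.923 × 1.5850 = 403.230 ms
Then RT(10) = 403.230 + 86.923 × log₂ 10 = 403.230 + 86.923 × 3.3219 ≈ 691.983 ms.

692.0 ms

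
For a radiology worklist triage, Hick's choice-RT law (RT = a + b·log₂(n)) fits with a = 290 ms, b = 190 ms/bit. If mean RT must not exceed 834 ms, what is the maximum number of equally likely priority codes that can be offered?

190·log₂ n ≤ 834 − 290 = 544, giving log₂ n ≤ 2.8632 and n ≤ 7.276. The largest whole number is 7.

7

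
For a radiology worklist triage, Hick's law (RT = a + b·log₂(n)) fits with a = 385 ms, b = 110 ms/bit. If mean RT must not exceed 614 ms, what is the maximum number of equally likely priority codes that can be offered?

4

Set 385 + 110·log₂ n ≤ 614 → log₂ n ≤ (614 − 385)/110 = 2.0818.
So n ≤ 2^2.0818 = 4.233; the largest integer n is 4.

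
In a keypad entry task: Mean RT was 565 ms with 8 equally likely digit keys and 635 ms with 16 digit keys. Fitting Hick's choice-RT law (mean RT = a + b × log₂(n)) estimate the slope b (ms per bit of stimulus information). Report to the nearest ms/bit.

70 ms/bit

b = (RT₂ − RT₁)/(log₂ n₂ − log₂ n₁) = (635 − 565)/(4 − 3) = 70 ms/bit.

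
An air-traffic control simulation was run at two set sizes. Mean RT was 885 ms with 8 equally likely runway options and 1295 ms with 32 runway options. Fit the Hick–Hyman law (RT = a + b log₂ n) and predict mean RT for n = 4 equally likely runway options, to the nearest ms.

680 ms

With log₂ n on the abscissa the relation is linear; from the two conditions:
  b = (1295 − 885) / (log₂ 32 − log₂ 8) = 410 / (5 − 3) = 205 ms/bit
  a = 885 − 205 × 3 = 270 ms
Then RT(4) = 270 + 205 × log₂ 4 = 270 + 205 × 2 ≈ 680.000 ms.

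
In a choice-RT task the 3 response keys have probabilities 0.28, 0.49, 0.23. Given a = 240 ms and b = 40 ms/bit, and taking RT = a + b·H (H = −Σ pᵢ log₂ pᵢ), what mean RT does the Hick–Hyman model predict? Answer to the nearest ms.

Entropy contributions −pᵢ log₂ pᵢ: 0.5142, 0.5043, 0.4877; sum H = 1.5062 bits.
RT = a + bH = 240 + 40·1.5062 = 300.25 ms.

300 ms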